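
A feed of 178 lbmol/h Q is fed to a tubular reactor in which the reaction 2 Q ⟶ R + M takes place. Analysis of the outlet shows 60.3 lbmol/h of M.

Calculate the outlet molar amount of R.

For M: n = n₀ + 1ξ → 60.3 = 0 + 1ξ, giving ξ = 60.3 lbmol/h.
Outlet amounts (n = n₀ + ν ξ):
  Q: 178 − 2(60.3) = 57.4
  R: 0 + 1(60.3) = 60.3
  M: 0 + 1(60.3) = 60.3

60.3 lbmol/h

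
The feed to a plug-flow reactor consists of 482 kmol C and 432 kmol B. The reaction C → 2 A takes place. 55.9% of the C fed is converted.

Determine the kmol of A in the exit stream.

539 kmol

C reacted = 0.559 × 482 = 269.4 kmol; ν_C = −1, so ξ = 269.4/1 = 269.4 kmol.
Outlet amounts (n = n₀ + ν ξ):
  C: 482 − 1(269.4) = 212.6
  A: 0 + 2(269.4) = 538.9
  B: 432 (inert)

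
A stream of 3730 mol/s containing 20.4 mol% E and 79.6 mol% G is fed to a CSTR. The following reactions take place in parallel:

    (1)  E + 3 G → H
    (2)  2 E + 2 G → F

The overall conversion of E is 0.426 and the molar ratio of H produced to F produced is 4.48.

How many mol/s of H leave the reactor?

224 mol/s

Conversion of E: E consumed = 0.426 × 760.9 = 324.2 mol/s = 1ξ₁ + 2ξ₂.
Selectivity: 1ξ₁ / (1ξ₂) = 4.48 → ξ₁ = 4.48 ξ₂.
Substitute: (1·4.48 + 2) ξ₂ = 324.2 → ξ₂ = 50.02 mol/s, ξ₁ = 224.1 mol/s.
Outlet amounts (n = n₀ + Σ ν·ξ):
  E: 760.9 − 1(224.1) − 2(50.02) = 436.8
  G: 2969 − 3(224.1) − 2(50.02) = 2197
  H: 0 + 1(224.1) = 224.1
  F: 0 + 1(50.02) = 50.02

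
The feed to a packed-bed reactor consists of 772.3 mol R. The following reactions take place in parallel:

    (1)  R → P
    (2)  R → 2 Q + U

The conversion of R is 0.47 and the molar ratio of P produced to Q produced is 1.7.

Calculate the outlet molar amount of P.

280 mol

Conversion of R: R consumed = 0.47 × 772.3 = 363 mol = 1ξ₁ + 1ξ₂.
Selectivity: 1ξ₁ / (2ξ₂) = 1.7 → ξ₁ = 3.4 ξ₂.
Substitute: (1·3.4 + 1) ξ₂ = 363 → ξ₂ = 82.5 mol, ξ₁ = 280.5 mol.
Outlet amounts (n = n₀ + Σ ν·ξ):
  R: 772.3 − 1(280.5) − 1(82.5) = 409.3
  P: 0 + 1(280.5) = 280.5
  Q: 0 + 2(82.5) = 165
  U: 0 + 1(82.5) = 82.5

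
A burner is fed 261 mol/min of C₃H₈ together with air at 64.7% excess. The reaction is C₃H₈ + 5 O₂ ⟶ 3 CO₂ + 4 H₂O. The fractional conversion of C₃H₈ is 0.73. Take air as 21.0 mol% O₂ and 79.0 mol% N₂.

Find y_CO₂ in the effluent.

0.0535

Stoichiometric O₂ = 5 × 261 = 1305 mol/min; O₂ fed = 1305 × 1.647 = 2149 mol/min.
N₂ fed = 2149 × 79/21 = 8086 mol/min.
Fuel reacted = 0.73 × 261 → ξ = 190.5 mol/min.
Outlet (n = n₀ + ν ξ):
  C₃H₈: 261 − 1(190.5) = 70.47
  O₂: 2149 − 5(190.5) = 1197
  N₂: 8086 (inert)
  CO₂: 0 + 3(190.5) = 571.6
  H₂O: 0 + 4(190.5) = 762.1
Total out = 10690 mol/min; y_CO₂ = 571.6 / 10690 = 0.05349.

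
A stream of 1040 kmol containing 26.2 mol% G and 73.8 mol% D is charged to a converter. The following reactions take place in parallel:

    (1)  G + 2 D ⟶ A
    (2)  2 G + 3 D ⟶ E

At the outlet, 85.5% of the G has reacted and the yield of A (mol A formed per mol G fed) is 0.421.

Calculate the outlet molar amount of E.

Yield of A: 1ξ₁ / 272.5 = 0.421 → ξ₁ = 114.7 kmol.
Conversion of G: 1ξ₁ + 2ξ₂ = 0.855 × 272.5 = 233 → ξ₂ = 59.13 kmol.
Outlet amounts (n = n₀ + Σ ν·ξ):
  G: 272.5 − 1(114.7) − 2(59.13) = 39.51
  D: 767.5 − 2(114.7) − 3(59.13) = 360.7
  A: 0 + 1(114.7) = 114.7
  E: 0 + 1(59.13) = 59.13

59.1 kmol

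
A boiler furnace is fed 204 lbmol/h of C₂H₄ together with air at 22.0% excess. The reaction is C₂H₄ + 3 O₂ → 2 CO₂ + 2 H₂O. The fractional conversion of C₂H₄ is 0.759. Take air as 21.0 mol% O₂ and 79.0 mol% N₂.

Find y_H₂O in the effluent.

0.0824

Stoichiometric O₂ = 3 × 204 = 612 lbmol/h; O₂ fed = 612 × 1.220 = 746.6 lbmol/h.
N₂ fed = 746.6 × 79/21 = 2809 lbmol/h.
Fuel reacted = 0.759 × 204 → ξ = 154.8 lbmol/h.
Outlet (n = n₀ + ν ξ):
  C₂H₄: 204 − 1(154.8) = 49.16
  O₂: 746.6 − 3(154.8) = 282.1
  N₂: 2809 (inert)
  CO₂: 0 + 2(154.8) = 309.7
  H₂O: 0 + 2(154.8) = 309.7
Total out = 3759 lbmol/h; y_H₂O = 309.7 / 3759 = 0.08237.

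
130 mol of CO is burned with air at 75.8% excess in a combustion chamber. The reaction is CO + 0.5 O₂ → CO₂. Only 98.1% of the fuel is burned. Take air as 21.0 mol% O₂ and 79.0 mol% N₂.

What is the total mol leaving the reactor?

610 mol

Stoichiometric O₂ = 0.5 × 130 = 65 mol; O₂ fed = 65 × 1.758 = 114.3 mol.
N₂ fed = 114.3 × 79/21 = 429.9 mol.
Fuel reacted = 0.981 × 130 → ξ = 127.5 mol.
Outlet (n = n₀ + ν ξ):
  CO: 130 − 1(127.5) = 2.47
  O₂: 114.3 − 0.5(127.5) = 50.5
  N₂: 429.9 (inert)
  CO₂: 0 + 1(127.5) = 127.5
Total out = 2.47 + 50.5 + 429.9 + 127.5 = 610.4 mol.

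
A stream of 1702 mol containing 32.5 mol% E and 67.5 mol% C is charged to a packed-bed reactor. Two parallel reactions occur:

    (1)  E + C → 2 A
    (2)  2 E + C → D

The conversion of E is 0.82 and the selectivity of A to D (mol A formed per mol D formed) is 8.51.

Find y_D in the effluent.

Conversion of E: E consumed = 0.82 × 553.1 = 453.6 mol = 1ξ₁ + 2ξ₂.
Selectivity: 2ξ₁ / (1ξ₂) = 8.51 → ξ₁ = 4.255 ξ₂.
Substitute: (1·4.255 + 2) ξ₂ = 453.6 → ξ₂ = 72.52 mol, ξ₁ = 308.6 mol.
Outlet amounts (n = n₀ + Σ ν·ξ):
  E: 553.1 − 1(308.6) − 2(72.52) = 99.57
  C: 1149 − 1(308.6) − 1(72.52) = 767.8
  A: 0 + 2(308.6) = 617.1
  D: 0 + 1(72.52) = 72.52
Total out = 1557 mol; y_D = 72.52 / 1557 = 0.04657.

0.0466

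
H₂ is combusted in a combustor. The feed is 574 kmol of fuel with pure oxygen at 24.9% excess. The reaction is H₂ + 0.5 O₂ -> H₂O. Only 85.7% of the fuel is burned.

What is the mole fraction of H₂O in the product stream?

Stoichiometric O₂ = 0.5 × 574 = 287 kmol; O₂ fed = 287 × 1.249 = 358.5 kmol.
Fuel reacted = 0.857 × 574 → ξ = 491.9 kmol.
Outlet (n = n₀ + ν ξ):
  H₂: 574 − 1(491.9) = 82.08
  O₂: 358.5 − 0.5(491.9) = 112.5
  H₂O: 0 + 1(491.9) = 491.9
Total out = 686.5 kmol; y_H₂O = 491.9 / 686.5 = 0.7166.

0.717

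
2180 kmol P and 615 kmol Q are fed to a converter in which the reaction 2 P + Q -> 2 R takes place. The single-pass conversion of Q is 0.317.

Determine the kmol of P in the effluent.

1790 kmol

Q reacted = 0.317 × 615 = 195 kmol; ν_Q = −1, so ξ = 195/1 = 195 kmol.
Outlet amounts (n = n₀ + ν ξ):
  P: 2180 − 2(195) = 1790
  Q: 615 − 1(195) = 420
  R: 0 + 2(195) = 389.9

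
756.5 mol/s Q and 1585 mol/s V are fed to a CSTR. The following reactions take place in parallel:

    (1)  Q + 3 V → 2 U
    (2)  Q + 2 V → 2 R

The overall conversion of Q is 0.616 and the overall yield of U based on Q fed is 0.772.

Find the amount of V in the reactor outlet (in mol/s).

Yield of U: 2ξ₁ / 756.5 = 0.772 → ξ₁ = 292 mol/s.
Conversion of Q: 1ξ₁ + 1ξ₂ = 0.616 × 756.5 = 466 → ξ₂ = 174 mol/s.
Outlet amounts (n = n₀ + Σ ν·ξ):
  Q: 756.5 − 1(292) − 1(174) = 290.5
  V: 1585 − 3(292) − 2(174) = 361
  U: 0 + 2(292) = 584
  R: 0 + 2(174) = 348

361 mol/s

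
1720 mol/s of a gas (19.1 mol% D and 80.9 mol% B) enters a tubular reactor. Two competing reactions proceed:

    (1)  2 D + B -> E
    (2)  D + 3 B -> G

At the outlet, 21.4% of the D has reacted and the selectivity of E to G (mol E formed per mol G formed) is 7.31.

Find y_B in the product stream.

0.82

Conversion of D: D consumed = 0.214 × 328.5 = 70.3 mol/s = 2ξ₁ + 1ξ₂.
Selectivity: 1ξ₁ / (1ξ₂) = 7.31 → ξ₁ = 7.31 ξ₂.
Substitute: (2·7.31 + 1) ξ₂ = 70.3 → ξ₂ = 4.501 mol/s, ξ₁ = 32.9 mol/s.
Outlet amounts (n = n₀ + Σ ν·ξ):
  D: 328.5 − 2(32.9) − 1(4.501) = 258.2
  B: 1391 − 1(32.9) − 3(4.501) = 1345
  E: 0 + 1(32.9) = 32.9
  G: 0 + 1(4.501) = 4.501
Total out = 1641 mol/s; y_B = 1345 / 1641 = 0.8198.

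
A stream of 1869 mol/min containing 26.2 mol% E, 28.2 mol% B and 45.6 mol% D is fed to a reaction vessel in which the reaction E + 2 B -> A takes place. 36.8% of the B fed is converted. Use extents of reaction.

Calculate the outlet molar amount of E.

B reacted = 0.368 × 527.1 = 194 mol/min; ν_B = −2, so ξ = 194/2 = 96.98 mol/min.
Outlet amounts (n = n₀ + ν ξ):
  E: 489.7 − 1(96.98) = 392.7
  B: 527.1 − 2(96.98) = 333.1
  A: 0 + 1(96.98) = 96.98
  D: 852.3 (inert)

393 mol/min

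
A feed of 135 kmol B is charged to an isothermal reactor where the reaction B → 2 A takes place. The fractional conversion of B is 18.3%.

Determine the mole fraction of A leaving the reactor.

0.309

B reacted = 0.183 × 135 = 24.7 kmol; ν_B = −1, so ξ = 24.7/1 = 24.7 kmol.
Outlet amounts (n = n₀ + ν ξ):
  B: 135 − 1(24.7) = 110.3
  A: 0 + 2(24.7) = 49.41
Total out = 159.7 kmol; y_A = 49.41 / 159.7 = 0.3094.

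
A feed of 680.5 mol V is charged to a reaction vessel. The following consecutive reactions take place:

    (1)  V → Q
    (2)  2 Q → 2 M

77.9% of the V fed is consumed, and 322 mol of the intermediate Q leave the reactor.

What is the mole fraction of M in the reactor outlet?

0.306

Conversion of V: V consumed = 1ξ₁ = 0.779 × 680.5 → ξ₁ = 530.1 mol.
Q balance: n_Q = 0 + 1ξ₁ − 2ξ₂ = 322 → ξ₂ = (1·530.1 − 322)/2 = 104.1 mol.
Outlet amounts (n = n₀ + Σ ν·ξ):
  V: 680.5 − 1(530.1) = 150.4
  Q: 0 + 1(530.1) − 2(104.1) = 322
  M: 0 + 2(104.1) = 208.1
Total out = 680.5 mol; y_M = 208.1 / 680.5 = 0.3058.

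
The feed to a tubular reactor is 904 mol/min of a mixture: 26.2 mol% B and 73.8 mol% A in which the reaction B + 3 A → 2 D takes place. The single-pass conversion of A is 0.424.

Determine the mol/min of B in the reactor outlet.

A reacted = 0.424 × 667.2 = 282.9 mol/min; ν_A = −3, so ξ = 282.9/3 = 94.29 mol/min.
Outlet amounts (n = n₀ + ν ξ):
  B: 236.8 − 1(94.29) = 142.6
  A: 667.2 − 3(94.29) = 384.3
  D: 0 + 2(94.29) = 188.6

143 mol/min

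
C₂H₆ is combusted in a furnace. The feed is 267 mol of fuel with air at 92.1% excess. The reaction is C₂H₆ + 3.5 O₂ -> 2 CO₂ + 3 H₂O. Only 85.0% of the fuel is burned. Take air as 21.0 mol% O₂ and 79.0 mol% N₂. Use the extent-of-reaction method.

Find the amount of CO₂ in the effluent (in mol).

454 mol

Stoichiometric O₂ = 3.5 × 267 = 934.5 mol; O₂ fed = 934.5 × 1.921 = 1795 mol.
N₂ fed = 1795 × 79/21 = 6753 mol.
Fuel reacted = 0.85 × 267 → ξ = 226.9 mol.
Outlet (n = n₀ + ν ξ):
  C₂H₆: 267 − 1(226.9) = 40.05
  O₂: 1795 − 3.5(226.9) = 1001
  N₂: 6753 (inert)
  CO₂: 0 + 2(226.9) = 453.9
  H₂O: 0 + 3(226.9) = 680.8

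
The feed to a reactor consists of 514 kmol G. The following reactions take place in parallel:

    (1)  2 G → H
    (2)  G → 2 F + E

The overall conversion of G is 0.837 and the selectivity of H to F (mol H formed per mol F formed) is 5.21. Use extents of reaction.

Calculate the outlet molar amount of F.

Conversion of G: G consumed = 0.837 × 514 = 430.2 kmol = 2ξ₁ + 1ξ₂.
Selectivity: 1ξ₁ / (2ξ₂) = 5.21 → ξ₁ = 10.42 ξ₂.
Substitute: (2·10.42 + 1) ξ₂ = 430.2 → ξ₂ = 19.7 kmol, ξ₁ = 205.3 kmol.
Outlet amounts (n = n₀ + Σ ν·ξ):
  G: 514 − 2(205.3) − 1(19.7) = 83.78
  H: 0 + 1(205.3) = 205.3
  F: 0 + 2(19.7) = 39.4
  E: 0 + 1(19.7) = 19.7

39.4 kmol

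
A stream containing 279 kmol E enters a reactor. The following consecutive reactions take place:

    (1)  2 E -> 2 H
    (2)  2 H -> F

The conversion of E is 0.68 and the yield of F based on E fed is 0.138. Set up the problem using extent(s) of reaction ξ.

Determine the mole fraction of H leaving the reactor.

Conversion of E: E consumed = 2ξ₁ = 0.68 × 279 → ξ₁ = 94.86 kmol.
Yield of F: 1ξ₂ / 279 = 0.138 → ξ₂ = 38.5 kmol.
Outlet amounts (n = n₀ + Σ ν·ξ):
  E: 279 − 2(94.86) = 89.28
  H: 0 + 2(94.86) − 2(38.5) = 112.7
  F: 0 + 1(38.5) = 38.5
Total out = 240.5 kmol; y_H = 112.7 / 240.5 = 0.4687.

0.469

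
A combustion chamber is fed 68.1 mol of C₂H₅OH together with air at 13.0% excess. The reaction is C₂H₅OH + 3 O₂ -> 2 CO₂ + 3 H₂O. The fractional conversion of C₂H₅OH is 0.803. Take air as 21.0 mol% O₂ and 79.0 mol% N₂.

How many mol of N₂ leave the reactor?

868 mol

Stoichiometric O₂ = 3 × 68.1 = 204.3 mol; O₂ fed = 204.3 × 1.130 = 230.9 mol.
N₂ fed = 230.9 × 79/21 = 868.5 mol.
Fuel reacted = 0.803 × 68.1 → ξ = 54.68 mol.
Outlet (n = n₀ + ν ξ):
  C₂H₅OH: 68.1 − 1(54.68) = 13.42
  O₂: 230.9 − 3(54.68) = 66.81
  N₂: 868.5 (inert)
  CO₂: 0 + 2(54.68) = 109.4
  H₂O: 0 + 3(54.68) = 164.1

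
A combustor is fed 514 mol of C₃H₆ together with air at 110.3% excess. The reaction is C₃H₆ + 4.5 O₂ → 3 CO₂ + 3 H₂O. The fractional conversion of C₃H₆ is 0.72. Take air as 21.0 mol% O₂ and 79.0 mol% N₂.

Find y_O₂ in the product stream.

0.134

Stoichiometric O₂ = 4.5 × 514 = 2313 mol; O₂ fed = 2313 × 2.103 = 4864 mol.
N₂ fed = 4864 × 79/21 = 18300 mol.
Fuel reacted = 0.72 × 514 → ξ = 370.1 mol.
Outlet (n = n₀ + ν ξ):
  C₃H₆: 514 − 1(370.1) = 143.9
  O₂: 4864 − 4.5(370.1) = 3199
  N₂: 18300 (inert)
  CO₂: 0 + 3(370.1) = 1110
  H₂O: 0 + 3(370.1) = 1110
Total out = 23860 mol; y_O₂ = 3199 / 23860 = 0.1341.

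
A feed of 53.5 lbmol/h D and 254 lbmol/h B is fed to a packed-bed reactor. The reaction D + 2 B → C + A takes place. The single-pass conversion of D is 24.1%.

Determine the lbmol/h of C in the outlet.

D reacted = 0.241 × 53.5 = 12.89 lbmol/h; ν_D = −1, so ξ = 12.89/1 = 12.89 lbmol/h.
Outlet amounts (n = n₀ + ν ξ):
  D: 53.5 − 1(12.89) = 40.61
  B: 254 − 2(12.89) = 228.2
  C: 0 + 1(12.89) = 12.89
  A: 0 + 1(12.89) = 12.89

12.9 lbmol/h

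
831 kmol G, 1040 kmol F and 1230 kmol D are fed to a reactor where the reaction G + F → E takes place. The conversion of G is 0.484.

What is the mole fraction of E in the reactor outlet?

G reacted = 0.484 × 831 = 402.2 kmol; ν_G = −1, so ξ = 402.2/1 = 402.2 kmol.
Outlet amounts (n = n₀ + ν ξ):
  G: 831 − 1(402.2) = 428.8
  F: 1040 − 1(402.2) = 637.8
  E: 0 + 1(402.2) = 402.2
  D: 1230 (inert)
Total out = 2699 kmol; y_E = 402.2 / 2699 = 0.149.

0.149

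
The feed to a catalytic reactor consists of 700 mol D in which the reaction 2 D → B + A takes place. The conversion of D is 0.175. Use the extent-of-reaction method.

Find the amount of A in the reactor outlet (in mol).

D reacted = 0.175 × 700 = 122.5 mol; ν_D = −2, so ξ = 122.5/2 = 61.25 mol.
Outlet amounts (n = n₀ + ν ξ):
  D: 700 − 2(61.25) = 577.5
  B: 0 + 1(61.25) = 61.25
  A: 0 + 1(61.25) = 61.25

61.2 mol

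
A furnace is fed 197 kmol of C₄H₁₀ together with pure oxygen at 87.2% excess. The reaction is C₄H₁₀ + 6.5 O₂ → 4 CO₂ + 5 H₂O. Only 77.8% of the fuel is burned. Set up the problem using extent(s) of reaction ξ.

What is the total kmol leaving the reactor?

2820 kmol

Stoichiometric O₂ = 6.5 × 197 = 1280 kmol; O₂ fed = 1280 × 1.872 = 2397 kmol.
Fuel reacted = 0.778 × 197 → ξ = 153.3 kmol.
Outlet (n = n₀ + ν ξ):
  C₄H₁₀: 197 − 1(153.3) = 43.73
  O₂: 2397 − 6.5(153.3) = 1401
  CO₂: 0 + 4(153.3) = 613.1
  H₂O: 0 + 5(153.3) = 766.3
Total out = 43.73 + 1401 + 613.1 + 766.3 = 2824 kmol.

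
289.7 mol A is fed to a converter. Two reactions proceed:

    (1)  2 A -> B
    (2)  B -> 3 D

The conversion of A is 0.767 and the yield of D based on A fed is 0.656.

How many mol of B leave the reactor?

47.8 mol

Conversion of A: A consumed = 2ξ₁ = 0.767 × 289.7 → ξ₁ = 111.1 mol.
Yield of D: 3ξ₂ / 289.7 = 0.656 → ξ₂ = 63.35 mol.
Outlet amounts (n = n₀ + Σ ν·ξ):
  A: 289.7 − 2(111.1) = 67.5
  B: 0 + 1(111.1) − 1(63.35) = 47.75
  D: 0 + 3(63.35) = 190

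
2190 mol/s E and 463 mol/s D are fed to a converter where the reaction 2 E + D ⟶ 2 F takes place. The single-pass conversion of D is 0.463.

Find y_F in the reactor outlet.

D reacted = 0.463 × 463 = 214.4 mol/s; ν_D = −1, so ξ = 214.4/1 = 214.4 mol/s.
Outlet amounts (n = n₀ + ν ξ):
  E: 2190 − 2(214.4) = 1761
  D: 463 − 1(214.4) = 248.6
  F: 0 + 2(214.4) = 428.7
Total out = 2439 mol/s; y_F = 428.7 / 2439 = 0.1758.

0.176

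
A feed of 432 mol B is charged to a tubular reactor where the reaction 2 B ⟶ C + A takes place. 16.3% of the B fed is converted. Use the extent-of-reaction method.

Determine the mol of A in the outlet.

35.2 mol

B reacted = 0.163 × 432 = 70.42 mol; ν_B = −2, so ξ = 70.42/2 = 35.21 mol.
Outlet amounts (n = n₀ + ν ξ):
  B: 432 − 2(35.21) = 361.6
  C: 0 + 1(35.21) = 35.21
  A: 0 + 1(35.21) = 35.21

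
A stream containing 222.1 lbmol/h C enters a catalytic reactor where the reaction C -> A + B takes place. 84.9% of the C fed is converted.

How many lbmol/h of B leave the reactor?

189 lbmol/h

C reacted = 0.849 × 222.1 = 188.6 lbmol/h; ν_C = −1, so ξ = 188.6/1 = 188.6 lbmol/h.
Outlet amounts (n = n₀ + ν ξ):
  C: 222.1 − 1(188.6) = 33.54
  A: 0 + 1(188.6) = 188.6
  B: 0 + 1(188.6) = 188.6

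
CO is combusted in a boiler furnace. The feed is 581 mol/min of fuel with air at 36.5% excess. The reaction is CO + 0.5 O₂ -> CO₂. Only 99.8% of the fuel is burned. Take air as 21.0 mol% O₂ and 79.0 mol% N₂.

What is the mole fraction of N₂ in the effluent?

0.684

Stoichiometric O₂ = 0.5 × 581 = 290.5 mol/min; O₂ fed = 290.5 × 1.365 = 396.5 mol/min.
N₂ fed = 396.5 × 79/21 = 1492 mol/min.
Fuel reacted = 0.998 × 581 → ξ = 579.8 mol/min.
Outlet (n = n₀ + ν ξ):
  CO: 581 − 1(579.8) = 1.162
  O₂: 396.5 − 0.5(579.8) = 106.6
  N₂: 1492 (inert)
  CO₂: 0 + 1(579.8) = 579.8
Total out = 2179 mol/min; y_N₂ = 1492 / 2179 = 0.6845.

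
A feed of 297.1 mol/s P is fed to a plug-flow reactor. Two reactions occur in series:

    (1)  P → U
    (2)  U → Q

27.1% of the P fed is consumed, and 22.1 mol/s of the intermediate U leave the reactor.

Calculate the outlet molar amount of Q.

58.4 mol/s

Conversion of P: P consumed = 1ξ₁ = 0.271 × 297.1 → ξ₁ = 80.51 mol/s.
U balance: n_U = 0 + 1ξ₁ − 1ξ₂ = 22.1 → ξ₂ = (1·80.51 − 22.1)/1 = 58.41 mol/s.
Outlet amounts (n = n₀ + Σ ν·ξ):
  P: 297.1 − 1(80.51) = 216.6
  U: 0 + 1(80.51) − 1(58.41) = 22.1
  Q: 0 + 1(58.41) = 58.41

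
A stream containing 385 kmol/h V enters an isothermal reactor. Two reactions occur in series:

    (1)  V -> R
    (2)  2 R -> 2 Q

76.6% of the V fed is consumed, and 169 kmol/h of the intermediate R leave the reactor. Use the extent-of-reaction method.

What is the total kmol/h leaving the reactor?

Conversion of V: V consumed = 1ξ₁ = 0.766 × 385 → ξ₁ = 294.9 kmol/h.
R balance: n_R = 0 + 1ξ₁ − 2ξ₂ = 169 → ξ₂ = (1·294.9 − 169)/2 = 62.96 kmol/h.
Outlet amounts (n = n₀ + Σ ν·ξ):
  V: 385 − 1(294.9) = 90.09
  R: 0 + 1(294.9) − 2(62.96) = 169
  Q: 0 + 2(62.96) = 125.9
Total out = 90.09 + 169 + 125.9 = 385 kmol/h.

385 kmol/h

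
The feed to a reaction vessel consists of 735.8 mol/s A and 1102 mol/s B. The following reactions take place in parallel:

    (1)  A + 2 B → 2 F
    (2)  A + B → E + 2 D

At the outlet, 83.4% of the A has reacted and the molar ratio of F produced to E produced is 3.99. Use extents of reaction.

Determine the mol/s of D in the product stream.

Conversion of A: A consumed = 0.834 × 735.8 = 613.7 mol/s = 1ξ₁ + 1ξ₂.
Selectivity: 2ξ₁ / (1ξ₂) = 3.99 → ξ₁ = 1.995 ξ₂.
Substitute: (1·1.995 + 1) ξ₂ = 613.7 → ξ₂ = 204.9 mol/s, ξ₁ = 408.8 mol/s.
Outlet amounts (n = n₀ + Σ ν·ξ):
  A: 735.8 − 1(408.8) − 1(204.9) = 122.1
  B: 1102 − 2(408.8) − 1(204.9) = 79.58
  F: 0 + 2(408.8) = 817.5
  E: 0 + 1(204.9) = 204.9
  D: 0 + 2(204.9) = 409.8

410 mol/s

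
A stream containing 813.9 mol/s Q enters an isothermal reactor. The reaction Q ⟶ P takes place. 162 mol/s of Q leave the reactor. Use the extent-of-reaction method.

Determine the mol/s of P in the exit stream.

652 mol/s

For Q: n = n₀ − 1ξ → 162 = 813.9 − 1ξ, giving ξ = 651.9 mol/s.
Outlet amounts (n = n₀ + ν ξ):
  Q: 813.9 − 1(651.9) = 162
  P: 0 + 1(651.9) = 651.9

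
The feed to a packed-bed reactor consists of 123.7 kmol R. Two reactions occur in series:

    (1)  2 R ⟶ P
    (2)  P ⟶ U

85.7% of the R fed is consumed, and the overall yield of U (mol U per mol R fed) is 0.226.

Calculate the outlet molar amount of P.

Conversion of R: R consumed = 2ξ₁ = 0.857 × 123.7 → ξ₁ = 53.01 kmol.
Yield of U: 1ξ₂ / 123.7 = 0.226 → ξ₂ = 27.96 kmol.
Outlet amounts (n = n₀ + Σ ν·ξ):
  R: 123.7 − 2(53.01) = 17.69
  P: 0 + 1(53.01) − 1(27.96) = 25.05
  U: 0 + 1(27.96) = 27.96

25 kmol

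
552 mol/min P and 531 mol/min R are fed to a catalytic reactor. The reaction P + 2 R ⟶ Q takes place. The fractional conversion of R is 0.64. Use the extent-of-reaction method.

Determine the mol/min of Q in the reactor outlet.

R reacted = 0.64 × 531 = 339.8 mol/min; ν_R = −2, so ξ = 339.8/2 = 169.9 mol/min.
Outlet amounts (n = n₀ + ν ξ):
  P: 552 − 1(169.9) = 382.1
  R: 531 − 2(169.9) = 191.2
  Q: 0 + 1(169.9) = 169.9

170 mol/min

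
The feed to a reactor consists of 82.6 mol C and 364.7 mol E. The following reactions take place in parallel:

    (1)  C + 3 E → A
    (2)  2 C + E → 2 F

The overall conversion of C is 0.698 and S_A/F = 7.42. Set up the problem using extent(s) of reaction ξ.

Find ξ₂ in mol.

ξ₂ = 3.42 mol

Conversion of C: C consumed = 0.698 × 82.6 = 57.65 mol = 1ξ₁ + 2ξ₂.
Selectivity: 1ξ₁ / (2ξ₂) = 7.42 → ξ₁ = 14.84 ξ₂.
Substitute: (1·14.84 + 2) ξ₂ = 57.65 → ξ₂ = 3.424 mol, ξ₁ = 50.81 mol.
Outlet amounts (n = n₀ + Σ ν·ξ):
  C: 82.6 − 1(50.81) − 2(3.424) = 24.95
  E: 364.7 − 3(50.81) − 1(3.424) = 208.9
  A: 0 + 1(50.81) = 50.81
  F: 0 + 2(3.424) = 6.847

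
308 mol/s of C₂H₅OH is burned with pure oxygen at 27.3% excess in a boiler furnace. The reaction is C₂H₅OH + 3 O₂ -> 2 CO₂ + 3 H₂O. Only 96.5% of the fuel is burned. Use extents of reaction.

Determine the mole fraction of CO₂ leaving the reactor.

Stoichiometric O₂ = 3 × 308 = 924 mol/s; O₂ fed = 924 × 1.273 = 1176 mol/s.
Fuel reacted = 0.965 × 308 → ξ = 297.2 mol/s.
Outlet (n = n₀ + ν ξ):
  C₂H₅OH: 308 − 1(297.2) = 10.78
  O₂: 1176 − 3(297.2) = 284.6
  CO₂: 0 + 2(297.2) = 594.4
  H₂O: 0 + 3(297.2) = 891.7
Total out = 1781 mol/s; y_CO₂ = 594.4 / 1781 = 0.3337.

0.334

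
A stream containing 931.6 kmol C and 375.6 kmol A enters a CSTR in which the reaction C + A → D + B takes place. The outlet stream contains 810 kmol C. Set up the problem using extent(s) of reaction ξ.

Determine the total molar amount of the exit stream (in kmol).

1310 kmol

For C: n = n₀ − 1ξ → 810 = 931.6 − 1ξ, giving ξ = 121.6 kmol.
Outlet amounts (n = n₀ + ν ξ):
  C: 931.6 − 1(121.6) = 810
  A: 375.6 − 1(121.6) = 254
  D: 0 + 1(121.6) = 121.6
  B: 0 + 1(121.6) = 121.6
Total out = 810 + 254 + 121.6 + 121.6 = 1307 kmol.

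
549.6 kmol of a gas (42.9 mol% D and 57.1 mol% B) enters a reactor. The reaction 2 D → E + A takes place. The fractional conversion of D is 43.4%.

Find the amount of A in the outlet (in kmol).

D reacted = 0.434 × 235.8 = 102.3 kmol; ν_D = −2, so ξ = 102.3/2 = 51.16 kmol.
Outlet amounts (n = n₀ + ν ξ):
  D: 235.8 − 2(51.16) = 133.5
  E: 0 + 1(51.16) = 51.16
  A: 0 + 1(51.16) = 51.16
  B: 313.8 (inert)

51.2 kmol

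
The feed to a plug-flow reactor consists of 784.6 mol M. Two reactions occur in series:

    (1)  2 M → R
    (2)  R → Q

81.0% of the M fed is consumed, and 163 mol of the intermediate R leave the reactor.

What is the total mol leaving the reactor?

Conversion of M: M consumed = 2ξ₁ = 0.81 × 784.6 → ξ₁ = 317.8 mol.
R balance: n_R = 0 + 1ξ₁ − 1ξ₂ = 163 → ξ₂ = (1·317.8 − 163)/1 = 154.8 mol.
Outlet amounts (n = n₀ + Σ ν·ξ):
  M: 784.6 − 2(317.8) = 149.1
  R: 0 + 1(317.8) − 1(154.8) = 163
  Q: 0 + 1(154.8) = 154.8
Total out = 149.1 + 163 + 154.8 = 466.8 mol.

467 mol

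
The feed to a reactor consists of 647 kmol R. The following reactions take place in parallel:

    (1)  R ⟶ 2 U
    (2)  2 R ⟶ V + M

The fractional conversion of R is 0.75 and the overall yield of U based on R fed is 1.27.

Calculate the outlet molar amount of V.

Yield of U: 2ξ₁ / 647 = 1.27 → ξ₁ = 410.8 kmol.
Conversion of R: 1ξ₁ + 2ξ₂ = 0.75 × 647 = 485.2 → ξ₂ = 37.2 kmol.
Outlet amounts (n = n₀ + Σ ν·ξ):
  R: 647 − 1(410.8) − 2(37.2) = 161.8
  U: 0 + 2(410.8) = 821.7
  V: 0 + 1(37.2) = 37.2
  M: 0 + 1(37.2) = 37.2

37.2 kmol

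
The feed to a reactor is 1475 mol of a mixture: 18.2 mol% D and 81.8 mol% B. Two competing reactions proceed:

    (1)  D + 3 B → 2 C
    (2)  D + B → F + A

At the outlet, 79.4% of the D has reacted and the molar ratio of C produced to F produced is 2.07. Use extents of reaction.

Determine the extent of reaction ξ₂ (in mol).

ξ₂ = 105 mol

Conversion of D: D consumed = 0.794 × 268.4 = 213.1 mol = 1ξ₁ + 1ξ₂.
Selectivity: 2ξ₁ / (1ξ₂) = 2.07 → ξ₁ = 1.035 ξ₂.
Substitute: (1·1.035 + 1) ξ₂ = 213.1 → ξ₂ = 104.7 mol, ξ₁ = 108.4 mol.
Outlet amounts (n = n₀ + Σ ν·ξ):
  D: 268.4 − 1(108.4) − 1(104.7) = 55.3
  B: 1207 − 3(108.4) − 1(104.7) = 776.6
  C: 0 + 2(108.4) = 216.8
  F: 0 + 1(104.7) = 104.7
  A: 0 + 1(104.7) = 104.7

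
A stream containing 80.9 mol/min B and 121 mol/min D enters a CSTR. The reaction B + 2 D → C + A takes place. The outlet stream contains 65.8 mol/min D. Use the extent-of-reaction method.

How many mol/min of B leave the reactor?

For D: n = n₀ − 2ξ → 65.8 = 121 − 2ξ, giving ξ = 27.6 mol/min.
Outlet amounts (n = n₀ + ν ξ):
  B: 80.9 − 1(27.6) = 53.3
  D: 121 − 2(27.6) = 65.8
  C: 0 + 1(27.6) = 27.6
  A: 0 + 1(27.6) = 27.6

53.3 mol/min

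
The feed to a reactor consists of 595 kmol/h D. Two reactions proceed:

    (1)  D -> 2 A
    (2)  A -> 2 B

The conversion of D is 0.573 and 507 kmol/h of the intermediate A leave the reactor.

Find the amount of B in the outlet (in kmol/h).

350 kmol/h

Conversion of D: D consumed = 1ξ₁ = 0.573 × 595 → ξ₁ = 340.9 kmol/h.
A balance: n_A = 0 + 2ξ₁ − 1ξ₂ = 507 → ξ₂ = (2·340.9 − 507)/1 = 174.9 kmol/h.
Outlet amounts (n = n₀ + Σ ν·ξ):
  D: 595 − 1(340.9) = 254.1
  A: 0 + 2(340.9) − 1(174.9) = 507
  B: 0 + 2(174.9) = 349.7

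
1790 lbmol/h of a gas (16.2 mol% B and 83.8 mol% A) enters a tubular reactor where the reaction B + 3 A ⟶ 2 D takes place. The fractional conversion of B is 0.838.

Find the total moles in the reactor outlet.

1300 lbmol/h

B reacted = 0.838 × 290 = 243 lbmol/h; ν_B = −1, so ξ = 243/1 = 243 lbmol/h.
Outlet amounts (n = n₀ + ν ξ):
  B: 290 − 1(243) = 46.98
  A: 1500 − 3(243) = 771
  D: 0 + 2(243) = 486
Total out = 46.98 + 771 + 486 = 1304 lbmol/h.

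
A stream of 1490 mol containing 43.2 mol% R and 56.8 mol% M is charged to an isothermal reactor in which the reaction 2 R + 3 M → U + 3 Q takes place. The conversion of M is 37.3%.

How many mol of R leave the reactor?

M reacted = 0.373 × 846.3 = 315.7 mol; ν_M = −3, so ξ = 315.7/3 = 105.2 mol.
Outlet amounts (n = n₀ + ν ξ):
  R: 643.7 − 2(105.2) = 433.2
  M: 846.3 − 3(105.2) = 530.6
  U: 0 + 1(105.2) = 105.2
  Q: 0 + 3(105.2) = 315.7

433 mol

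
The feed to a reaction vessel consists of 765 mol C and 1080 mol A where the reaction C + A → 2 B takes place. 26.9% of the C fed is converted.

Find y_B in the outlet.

C reacted = 0.269 × 765 = 205.8 mol; ν_C = −1, so ξ = 205.8/1 = 205.8 mol.
Outlet amounts (n = n₀ + ν ξ):
  C: 765 − 1(205.8) = 559.2
  A: 1080 − 1(205.8) = 874.2
  B: 0 + 2(205.8) = 411.6
Total out = 1845 mol; y_B = 411.6 / 1845 = 0.2231.

0.223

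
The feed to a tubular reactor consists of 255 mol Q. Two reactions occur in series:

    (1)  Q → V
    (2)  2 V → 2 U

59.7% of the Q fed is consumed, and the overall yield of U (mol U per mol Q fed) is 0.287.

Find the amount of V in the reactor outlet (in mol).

Conversion of Q: Q consumed = 1ξ₁ = 0.597 × 255 → ξ₁ = 152.2 mol.
Yield of U: 2ξ₂ / 255 = 0.287 → ξ₂ = 36.59 mol.
Outlet amounts (n = n₀ + Σ ν·ξ):
  Q: 255 − 1(152.2) = 102.8
  V: 0 + 1(152.2) − 2(36.59) = 79.05
  U: 0 + 2(36.59) = 73.18

79 mol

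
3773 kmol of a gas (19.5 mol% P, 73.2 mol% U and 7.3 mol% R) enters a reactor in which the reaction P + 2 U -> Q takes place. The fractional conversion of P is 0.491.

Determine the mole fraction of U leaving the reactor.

0.669

P reacted = 0.491 × 735.7 = 361.2 kmol; ν_P = −1, so ξ = 361.2/1 = 361.2 kmol.
Outlet amounts (n = n₀ + ν ξ):
  P: 735.7 − 1(361.2) = 374.5
  U: 2762 − 2(361.2) = 2039
  Q: 0 + 1(361.2) = 361.2
  R: 275.4 (inert)
Total out = 3051 kmol; y_U = 2039 / 3051 = 0.6685.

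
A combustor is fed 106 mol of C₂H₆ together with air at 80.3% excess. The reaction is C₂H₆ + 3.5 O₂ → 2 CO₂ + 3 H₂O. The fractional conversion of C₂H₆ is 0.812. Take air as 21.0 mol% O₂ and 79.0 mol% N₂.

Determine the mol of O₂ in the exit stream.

Stoichiometric O₂ = 3.5 × 106 = 371 mol; O₂ fed = 371 × 1.803 = 668.9 mol.
N₂ fed = 668.9 × 79/21 = 2516 mol.
Fuel reacted = 0.812 × 106 → ξ = 86.07 mol.
Outlet (n = n₀ + ν ξ):
  C₂H₆: 106 − 1(86.07) = 19.93
  O₂: 668.9 − 3.5(86.07) = 367.7
  N₂: 2516 (inert)
  CO₂: 0 + 2(86.07) = 172.1
  H₂O: 0 + 3(86.07) = 258.2

368 mol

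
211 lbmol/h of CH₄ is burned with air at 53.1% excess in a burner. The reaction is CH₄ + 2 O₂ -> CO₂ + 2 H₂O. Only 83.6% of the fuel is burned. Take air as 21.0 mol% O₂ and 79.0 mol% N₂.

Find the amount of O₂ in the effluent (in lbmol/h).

293 lbmol/h

Stoichiometric O₂ = 2 × 211 = 422 lbmol/h; O₂ fed = 422 × 1.531 = 646.1 lbmol/h.
N₂ fed = 646.1 × 79/21 = 2430 lbmol/h.
Fuel reacted = 0.836 × 211 → ξ = 176.4 lbmol/h.
Outlet (n = n₀ + ν ξ):
  CH₄: 211 − 1(176.4) = 34.6
  O₂: 646.1 − 2(176.4) = 293.3
  N₂: 2430 (inert)
  CO₂: 0 + 1(176.4) = 176.4
  H₂O: 0 + 2(176.4) = 352.8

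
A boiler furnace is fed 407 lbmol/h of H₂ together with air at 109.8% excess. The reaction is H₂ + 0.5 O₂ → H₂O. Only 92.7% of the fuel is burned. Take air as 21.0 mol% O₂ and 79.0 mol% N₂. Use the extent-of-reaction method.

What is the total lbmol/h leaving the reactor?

Stoichiometric O₂ = 0.5 × 407 = 203.5 lbmol/h; O₂ fed = 203.5 × 2.098 = 426.9 lbmol/h.
N₂ fed = 426.9 × 79/21 = 1606 lbmol/h.
Fuel reacted = 0.927 × 407 → ξ = 377.3 lbmol/h.
Outlet (n = n₀ + ν ξ):
  H₂: 407 − 1(377.3) = 29.71
  O₂: 426.9 − 0.5(377.3) = 238.3
  N₂: 1606 (inert)
  H₂O: 0 + 1(377.3) = 377.3
Total out = 29.71 + 238.3 + 1606 + 377.3 = 2251 lbmol/h.

2250 lbmol/h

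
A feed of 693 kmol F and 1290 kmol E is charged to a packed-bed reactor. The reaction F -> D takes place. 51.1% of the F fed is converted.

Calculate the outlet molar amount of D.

354 kmol

F reacted = 0.511 × 693 = 354.1 kmol; ν_F = −1, so ξ = 354.1/1 = 354.1 kmol.
Outlet amounts (n = n₀ + ν ξ):
  F: 693 − 1(354.1) = 338.9
  D: 0 + 1(354.1) = 354.1
  E: 1290 (inert)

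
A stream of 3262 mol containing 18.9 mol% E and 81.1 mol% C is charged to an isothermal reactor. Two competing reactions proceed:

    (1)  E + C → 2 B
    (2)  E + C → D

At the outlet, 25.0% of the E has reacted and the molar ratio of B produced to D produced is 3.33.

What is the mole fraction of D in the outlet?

Conversion of E: E consumed = 0.25 × 616.5 = 154.1 mol = 1ξ₁ + 1ξ₂.
Selectivity: 2ξ₁ / (1ξ₂) = 3.33 → ξ₁ = 1.665 ξ₂.
Substitute: (1·1.665 + 1) ξ₂ = 154.1 → ξ₂ = 57.83 mol, ξ₁ = 96.29 mol.
Outlet amounts (n = n₀ + Σ ν·ξ):
  E: 616.5 − 1(96.29) − 1(57.83) = 462.4
  C: 2645 − 1(96.29) − 1(57.83) = 2491
  B: 0 + 2(96.29) = 192.6
  D: 0 + 1(57.83) = 57.83
Total out = 3204 mol; y_D = 57.83 / 3204 = 0.01805.

0.018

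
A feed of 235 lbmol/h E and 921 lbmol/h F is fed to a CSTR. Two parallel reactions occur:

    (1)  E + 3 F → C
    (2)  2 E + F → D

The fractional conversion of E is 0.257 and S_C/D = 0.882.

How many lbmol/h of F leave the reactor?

Conversion of E: E consumed = 0.257 × 235 = 60.4 lbmol/h = 1ξ₁ + 2ξ₂.
Selectivity: 1ξ₁ / (1ξ₂) = 0.882 → ξ₁ = 0.882 ξ₂.
Substitute: (1·0.882 + 2) ξ₂ = 60.4 → ξ₂ = 20.96 lbmol/h, ξ₁ = 18.48 lbmol/h.
Outlet amounts (n = n₀ + Σ ν·ξ):
  E: 235 − 1(18.48) − 2(20.96) = 174.6
  F: 921 − 3(18.48) − 1(20.96) = 844.6
  C: 0 + 1(18.48) = 18.48
  D: 0 + 1(20.96) = 20.96

845 lbmol/h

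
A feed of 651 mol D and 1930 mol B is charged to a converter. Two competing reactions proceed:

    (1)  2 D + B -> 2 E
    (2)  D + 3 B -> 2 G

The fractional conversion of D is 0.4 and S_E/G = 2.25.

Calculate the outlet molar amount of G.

94.7 mol

Conversion of D: D consumed = 0.4 × 651 = 260.4 mol = 2ξ₁ + 1ξ₂.
Selectivity: 2ξ₁ / (2ξ₂) = 2.25 → ξ₁ = 2.25 ξ₂.
Substitute: (2·2.25 + 1) ξ₂ = 260.4 → ξ₂ = 47.35 mol, ξ₁ = 106.5 mol.
Outlet amounts (n = n₀ + Σ ν·ξ):
  D: 651 − 2(106.5) − 1(47.35) = 390.6
  B: 1930 − 1(106.5) − 3(47.35) = 1681
  E: 0 + 2(106.5) = 213.1
  G: 0 + 2(47.35) = 94.69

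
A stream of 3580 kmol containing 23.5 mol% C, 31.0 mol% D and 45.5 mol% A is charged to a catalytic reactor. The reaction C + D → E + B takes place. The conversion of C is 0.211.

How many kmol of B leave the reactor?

178 kmol

C reacted = 0.211 × 841.3 = 177.5 kmol; ν_C = −1, so ξ = 177.5/1 = 177.5 kmol.
Outlet amounts (n = n₀ + ν ξ):
  C: 841.3 − 1(177.5) = 663.8
  D: 1110 − 1(177.5) = 932.3
  E: 0 + 1(177.5) = 177.5
  B: 0 + 1(177.5) = 177.5
  A: 1629 (inert)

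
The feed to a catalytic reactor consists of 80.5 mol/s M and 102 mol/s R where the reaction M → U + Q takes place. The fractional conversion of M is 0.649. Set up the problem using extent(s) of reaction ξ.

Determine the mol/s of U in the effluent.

M reacted = 0.649 × 80.5 = 52.24 mol/s; ν_M = −1, so ξ = 52.24/1 = 52.24 mol/s.
Outlet amounts (n = n₀ + ν ξ):
  M: 80.5 − 1(52.24) = 28.26
  U: 0 + 1(52.24) = 52.24
  Q: 0 + 1(52.24) = 52.24
  R: 102 (inert)

52.2 mol/s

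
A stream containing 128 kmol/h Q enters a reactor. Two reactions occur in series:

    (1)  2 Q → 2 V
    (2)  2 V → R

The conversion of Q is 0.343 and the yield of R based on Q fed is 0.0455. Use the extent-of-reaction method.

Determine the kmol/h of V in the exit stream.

32.3 kmol/h

Conversion of Q: Q consumed = 2ξ₁ = 0.343 × 128 → ξ₁ = 21.95 kmol/h.
Yield of R: 1ξ₂ / 128 = 0.0455 → ξ₂ = 5.824 kmol/h.
Outlet amounts (n = n₀ + Σ ν·ξ):
  Q: 128 − 2(21.95) = 84.1
  V: 0 + 2(21.95) − 2(5.824) = 32.26
  R: 0 + 1(5.824) = 5.824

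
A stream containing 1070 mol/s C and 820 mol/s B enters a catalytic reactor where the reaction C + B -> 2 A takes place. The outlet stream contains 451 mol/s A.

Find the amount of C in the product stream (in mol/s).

For A: n = n₀ + 2ξ → 451 = 0 + 2ξ, giving ξ = 225.5 mol/s.
Outlet amounts (n = n₀ + ν ξ):
  C: 1070 − 1(225.5) = 844.5
  B: 820 − 1(225.5) = 594.5
  A: 0 + 2(225.5) = 451

844 mol/s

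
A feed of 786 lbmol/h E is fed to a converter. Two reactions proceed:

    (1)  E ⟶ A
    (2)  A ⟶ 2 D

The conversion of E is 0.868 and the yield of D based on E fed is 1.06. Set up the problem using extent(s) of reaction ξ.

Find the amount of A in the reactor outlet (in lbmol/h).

Conversion of E: E consumed = 1ξ₁ = 0.868 × 786 → ξ₁ = 682.2 lbmol/h.
Yield of D: 2ξ₂ / 786 = 1.06 → ξ₂ = 416.6 lbmol/h.
Outlet amounts (n = n₀ + Σ ν·ξ):
  E: 786 − 1(682.2) = 103.8
  A: 0 + 1(682.2) − 1(416.6) = 265.7
  D: 0 + 2(416.6) = 833.2

266 lbmol/h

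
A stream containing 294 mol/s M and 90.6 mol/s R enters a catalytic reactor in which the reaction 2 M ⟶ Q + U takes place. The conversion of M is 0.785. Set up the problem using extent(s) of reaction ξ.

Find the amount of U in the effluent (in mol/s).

M reacted = 0.785 × 294 = 230.8 mol/s; ν_M = −2, so ξ = 230.8/2 = 115.4 mol/s.
Outlet amounts (n = n₀ + ν ξ):
  M: 294 − 2(115.4) = 63.21
  Q: 0 + 1(115.4) = 115.4
  U: 0 + 1(115.4) = 115.4
  R: 90.6 (inert)

115 mol/s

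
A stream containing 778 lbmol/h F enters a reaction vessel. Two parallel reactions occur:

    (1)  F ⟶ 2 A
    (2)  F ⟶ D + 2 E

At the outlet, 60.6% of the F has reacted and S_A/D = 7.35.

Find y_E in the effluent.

0.149

Conversion of F: F consumed = 0.606 × 778 = 471.5 lbmol/h = 1ξ₁ + 1ξ₂.
Selectivity: 2ξ₁ / (1ξ₂) = 7.35 → ξ₁ = 3.675 ξ₂.
Substitute: (1·3.675 + 1) ξ₂ = 471.5 → ξ₂ = 100.8 lbmol/h, ξ₁ = 370.6 lbmol/h.
Outlet amounts (n = n₀ + Σ ν·ξ):
  F: 778 − 1(370.6) − 1(100.8) = 306.5
  A: 0 + 2(370.6) = 741.2
  D: 0 + 1(100.8) = 100.8
  E: 0 + 2(100.8) = 201.7
Total out = 1350 lbmol/h; y_E = 201.7 / 1350 = 0.1494.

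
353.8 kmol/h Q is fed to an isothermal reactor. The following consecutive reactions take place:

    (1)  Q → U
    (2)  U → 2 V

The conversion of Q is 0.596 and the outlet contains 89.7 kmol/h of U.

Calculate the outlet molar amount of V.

Conversion of Q: Q consumed = 1ξ₁ = 0.596 × 353.8 → ξ₁ = 210.9 kmol/h.
U balance: n_U = 0 + 1ξ₁ − 1ξ₂ = 89.7 → ξ₂ = (1·210.9 − 89.7)/1 = 121.2 kmol/h.
Outlet amounts (n = n₀ + Σ ν·ξ):
  Q: 353.8 − 1(210.9) = 142.9
  U: 0 + 1(210.9) − 1(121.2) = 89.7
  V: 0 + 2(121.2) = 242.3

242 kmol/h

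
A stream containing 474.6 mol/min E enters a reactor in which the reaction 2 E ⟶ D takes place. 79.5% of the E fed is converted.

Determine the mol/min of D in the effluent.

189 mol/min

E reacted = 0.795 × 474.6 = 377.3 mol/min; ν_E = −2, so ξ = 377.3/2 = 188.7 mol/min.
Outlet amounts (n = n₀ + ν ξ):
  E: 474.6 − 2(188.7) = 97.29
  D: 0 + 1(188.7) = 188.7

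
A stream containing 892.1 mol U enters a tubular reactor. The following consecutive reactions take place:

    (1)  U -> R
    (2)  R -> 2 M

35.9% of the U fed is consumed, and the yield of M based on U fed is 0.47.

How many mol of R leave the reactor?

Conversion of U: U consumed = 1ξ₁ = 0.359 × 892.1 → ξ₁ = 320.3 mol.
Yield of M: 2ξ₂ / 892.1 = 0.47 → ξ₂ = 209.6 mol.
Outlet amounts (n = n₀ + Σ ν·ξ):
  U: 892.1 − 1(320.3) = 571.8
  R: 0 + 1(320.3) − 1(209.6) = 110.6
  M: 0 + 2(209.6) = 419.3

111 mol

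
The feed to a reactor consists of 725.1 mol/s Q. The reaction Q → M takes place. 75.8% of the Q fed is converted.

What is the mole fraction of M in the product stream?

0.758

Q reacted = 0.758 × 725.1 = 549.6 mol/s; ν_Q = −1, so ξ = 549.6/1 = 549.6 mol/s.
Outlet amounts (n = n₀ + ν ξ):
  Q: 725.1 − 1(549.6) = 175.5
  M: 0 + 1(549.6) = 549.6
Total out = 725.1 mol/s; y_M = 549.6 / 725.1 = 0.758.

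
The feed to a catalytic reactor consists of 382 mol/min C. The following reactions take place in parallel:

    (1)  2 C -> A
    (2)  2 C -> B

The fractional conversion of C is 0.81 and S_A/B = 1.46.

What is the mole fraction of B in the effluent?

0.277

Conversion of C: C consumed = 0.81 × 382 = 309.4 mol/min = 2ξ₁ + 2ξ₂.
Selectivity: 1ξ₁ / (1ξ₂) = 1.46 → ξ₁ = 1.46 ξ₂.
Substitute: (2·1.46 + 2) ξ₂ = 309.4 → ξ₂ = 62.89 mol/min, ξ₁ = 91.82 mol/min.
Outlet amounts (n = n₀ + Σ ν·ξ):
  C: 382 − 2(91.82) − 2(62.89) = 72.58
  A: 0 + 1(91.82) = 91.82
  B: 0 + 1(62.89) = 62.89
Total out = 227.3 mol/min; y_B = 62.89 / 227.3 = 0.2767.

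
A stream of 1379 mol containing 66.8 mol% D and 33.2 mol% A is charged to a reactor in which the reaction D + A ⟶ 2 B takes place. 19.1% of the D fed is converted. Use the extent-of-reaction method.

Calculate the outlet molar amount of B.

352 mol

D reacted = 0.191 × 921.2 = 175.9 mol; ν_D = −1, so ξ = 175.9/1 = 175.9 mol.
Outlet amounts (n = n₀ + ν ξ):
  D: 921.2 − 1(175.9) = 745.2
  A: 457.8 − 1(175.9) = 281.9
  B: 0 + 2(175.9) = 351.9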